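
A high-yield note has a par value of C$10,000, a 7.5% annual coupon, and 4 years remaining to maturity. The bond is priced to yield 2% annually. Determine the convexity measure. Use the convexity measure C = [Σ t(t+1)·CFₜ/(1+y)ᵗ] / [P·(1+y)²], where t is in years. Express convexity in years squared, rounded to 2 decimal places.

16.92

With y = 0.02:
  t   CF        PV=CF/(1+0.02)^t    t·PV        t(t+1)·PV
  1       750.00       735.2941       735.2941       1,470.5882
  2       750.00       720.8766     1,441.7532       4,325.2595
  3       750.00       706.7418     2,120.2253       8,480.9010
  4    10,750.00     9,931.3383    39,725.3533     198,626.7666
  Σ                 12,094.2508    44,022.6259     212,903.5154
P = 12,094.2508.
Convexity = Σ t(t+1)·PV / [P·(1+y)²] = 212,903.5154 / (12,094.2508 × 1.040400) = 16.92012.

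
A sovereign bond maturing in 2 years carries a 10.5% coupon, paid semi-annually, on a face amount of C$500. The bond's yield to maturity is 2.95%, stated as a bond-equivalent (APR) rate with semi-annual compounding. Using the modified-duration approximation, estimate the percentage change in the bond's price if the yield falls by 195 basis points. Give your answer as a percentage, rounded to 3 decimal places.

Periodic yield y = 0.01475. Modified duration first:
  t   CF        PV=CF/(1+0.01475)^t    t·PV
  1        26.25        25.8684        25.8684
  2        26.25        25.4924        50.9849
  3        26.25        25.1219        75.3656
  4       526.25       496.3132     1,985.2530
  Σ                    572.7960     2,137.4719
P = 572.7960; D_Mac = 3.73165 half-year periods = 1.86582 yrs; D_mod = 1.86582/(1+0.01475) = 1.83870 yrs.
ΔP/P ≈ -D_mod · Δy = -1.83870 × (-0.0195) = +0.035855 = +3.5855%.

+3.585%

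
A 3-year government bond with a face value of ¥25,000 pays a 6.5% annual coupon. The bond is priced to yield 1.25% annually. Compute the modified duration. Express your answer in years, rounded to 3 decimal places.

Periodic yield y = 0.0125. First find Macaulay duration:
  t   CF        PV=CF/(1+0.0125)^t    t·PV
  1     1,625.00     1,604.9383     1,604.9383
  2     1,625.00     1,585.1242     3,170.2484
  3    26,625.00    25,651.0130    76,953.0390
  Σ                 28,841.0755    81,728.2257
P = 28,841.0755; Macaulay duration = 81,728.2257 / 28,841.0755 = 2.83374 years.
Modified duration = D_Mac / (1 + y) = 2.83374 / 1.0125 = 2.79876 years.

2.799 years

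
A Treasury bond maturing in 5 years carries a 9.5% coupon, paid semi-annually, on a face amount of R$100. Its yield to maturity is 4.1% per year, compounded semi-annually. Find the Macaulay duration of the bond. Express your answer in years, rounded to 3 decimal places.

Periodic yield y = 0.0205. Discount each cash flow and weight by its period:
  t   CF        PV=CF/(1+0.0205)^t    t·PV
  1         4.75         4.6546         4.6546
  2         4.75         4.5611         9.1222
  3         4.75         4.4695        13.4084
  4         4.75         4.3797        17.5187
  5         4.75         4.2917        21.4585
  6         4.75         4.2055        25.2329
  7         4.75         4.1210        28.8470
  8         4.75         4.0382        32.3057
  9         4.75         3.9571        35.6139
  10      104.75        85.5114       855.1139
  Σ                    124.1897     1,043.2756
Price P = Σ PV = 124.1897.
Macaulay duration = Σ(t·PV) / P = 1,043.2756 / 124.1897 = 8.40066 half-year periods.
In years: 8.40066 / 2 = 4.20033 years.

4.200 years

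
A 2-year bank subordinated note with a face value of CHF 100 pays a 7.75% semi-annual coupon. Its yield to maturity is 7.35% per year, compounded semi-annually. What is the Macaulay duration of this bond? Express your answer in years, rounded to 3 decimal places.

1.891 years

Periodic yield y = 0.03675. Discount each cash flow and weight by its period:
  t   CF        PV=CF/(1+0.03675)^t    t·PV
  1        3.875         3.7376         3.7376
  2        3.875         3.6052         7.2103
  3        3.875         3.4774        10.4321
  4      103.875        89.9114       359.6457
  Σ                    100.7316       381.0257
Price P = Σ PV = 100.7316.
Macaulay duration = Σ(t·PV) / P = 381.0257 / 100.7316 = 3.78258 half-year periods.
In years: 3.78258 / 2 = 1.89129 years.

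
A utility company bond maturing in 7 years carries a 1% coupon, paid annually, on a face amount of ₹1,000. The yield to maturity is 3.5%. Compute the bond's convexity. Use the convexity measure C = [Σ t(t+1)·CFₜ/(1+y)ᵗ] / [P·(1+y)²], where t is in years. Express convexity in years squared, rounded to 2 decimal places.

With y = 0.035:
  t   CF        PV=CF/(1+0.035)^t    t·PV        t(t+1)·PV
  1        10.00         9.6618         9.6618          19.3237
  2        10.00         9.3351        18.6702          56.0106
  3        10.00         9.0194        27.0583         108.2331
  4        10.00         8.7144        34.8577         174.2884
  5        10.00         8.4197        42.0987         252.5920
  6        10.00         8.1350        48.8100         341.6703
  7     1,010.00       793.8509     5,556.9561      44,455.6487
  Σ                    847.1364     5,738.1128      45,407.7668
P = 847.1364.
Convexity = Σ t(t+1)·PV / [P·(1+y)²] = 45,407.7668 / (847.1364 × 1.071225) = 50.03756.

50.04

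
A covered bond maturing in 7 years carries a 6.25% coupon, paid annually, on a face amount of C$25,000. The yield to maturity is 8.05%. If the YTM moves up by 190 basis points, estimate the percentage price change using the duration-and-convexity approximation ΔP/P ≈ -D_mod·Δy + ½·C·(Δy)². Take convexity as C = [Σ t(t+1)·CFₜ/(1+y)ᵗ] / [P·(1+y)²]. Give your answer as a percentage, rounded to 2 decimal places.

With y = 0.0805:
  t   CF        PV=CF/(1+0.0805)^t    t·PV        t(t+1)·PV
  1     1,562.50     1,446.0898     1,446.0898       2,892.1795
  2     1,562.50     1,338.3524     2,676.7048       8,030.1144
  3     1,562.50     1,238.6417     3,715.9252      14,863.7009
  4     1,562.50     1,146.3598     4,585.4391      22,927.1956
  5     1,562.50     1,060.9531     5,304.7653      31,828.5918
  6     1,562.50       981.9094     5,891.4561      41,240.1930
  7    26,562.50    15,448.8284   108,141.7987     865,134.3897
  Σ                 22,661.1345   131,762.1791     986,916.3650
P = 22,661.1345; D_Mac = 5.81446 yrs; D_mod = 5.38126 yrs; C = 37.30346.
Duration effect: -5.38126 × (+0.019) = -0.102244
Convexity effect: 0.5 × 37.30346 × (0.019)² = +0.0067333
ΔP/P ≈ -0.102244 + 0.0067333 = -0.095511 = -9.5511%.

-9.55%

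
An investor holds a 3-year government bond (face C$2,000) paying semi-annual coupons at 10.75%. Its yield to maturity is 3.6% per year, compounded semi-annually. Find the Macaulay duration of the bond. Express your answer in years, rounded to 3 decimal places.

Periodic yield y = 0.018. Discount each cash flow and weight by its period:
  t   CF        PV=CF/(1+0.018)^t    t·PV
  1       107.50       105.5992       105.5992
  2       107.50       103.7320       207.4641
  3       107.50       101.8979       305.6936
  4       107.50       100.0961       400.3846
  5       107.50        98.3263       491.6314
  6     2,107.50     1,893.5680    11,361.4083
  Σ                  2,403.2196    12,872.1811
Price P = Σ PV = 2,403.2196.
Macaulay duration = Σ(t·PV) / P = 12,872.1811 / 2,403.2196 = 5.35622 half-year periods.
In years: 5.35622 / 2 = 2.67811 years.

2.678 years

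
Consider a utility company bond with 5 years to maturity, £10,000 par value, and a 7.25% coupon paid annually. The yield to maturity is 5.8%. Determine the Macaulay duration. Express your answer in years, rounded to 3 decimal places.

Periodic yield y = 0.058. Discount each cash flow and weight by its year:
  t   CF        PV=CF/(1+0.058)^t    t·PV
  1       725.00       685.2552       685.2552
  2       725.00       647.6892     1,295.3784
  3       725.00       612.1826     1,836.5479
  4       725.00       578.6225     2,314.4901
  5    10,725.00     8,090.3808    40,451.9039
  Σ                 10,614.1304    46,583.5755
Price P = Σ PV = 10,614.1304.
Macaulay duration = Σ(t·PV) / P = 46,583.5755 / 10,614.1304 = 4.38883 years.

4.389 years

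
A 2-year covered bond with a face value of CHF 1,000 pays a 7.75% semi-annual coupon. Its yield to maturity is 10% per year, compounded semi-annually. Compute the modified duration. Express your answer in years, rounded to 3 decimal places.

1.798 years

Periodic yield y = 0.05. First find Macaulay duration:
  t   CF        PV=CF/(1+0.05)^t    t·PV
  1        38.75        36.9048        36.9048
  2        38.75        35.1474        70.2948
  3        38.75        33.4737       100.4211
  4     1,038.75       854.5822     3,418.3288
  Σ                    960.1081     3,625.9495
P = 960.1081; Macaulay duration = 3,625.9495 / 960.1081 = 3.77661 half-year periods = 1.88830 years.
Modified duration = D_Mac / (1 + y) = 1.88830 / 1.05 = 1.79838 years.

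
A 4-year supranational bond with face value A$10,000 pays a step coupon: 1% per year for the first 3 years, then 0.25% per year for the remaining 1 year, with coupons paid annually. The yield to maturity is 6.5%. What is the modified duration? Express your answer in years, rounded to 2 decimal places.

Periodic yield y = 0.065. First find Macaulay duration:
  t   CF        PV=CF/(1+0.065)^t    t·PV
  1       100.00        93.8967        93.8967
  2       100.00        88.1659       176.3319
  3       100.00        82.7849       248.3547
  4    10,025.00     7,792.6640    31,170.6559
  Σ                  8,057.5115    31,689.2392
P = 8,057.5115; Macaulay duration = 31,689.2392 / 8,057.5115 = 3.93288 years.
Modified duration = D_Mac / (1 + y) = 3.93288 / 1.065 = 3.69285 years.

3.69 years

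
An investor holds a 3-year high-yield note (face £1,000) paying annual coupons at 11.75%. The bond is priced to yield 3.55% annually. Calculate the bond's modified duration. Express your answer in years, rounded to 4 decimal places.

2.6328 years

Periodic yield y = 0.0355. First find Macaulay duration:
  t   CF        PV=CF/(1+0.0355)^t    t·PV
  1       117.50       113.4718       113.4718
  2       117.50       109.5816       219.1632
  3     1,117.50     1,006.4616     3,019.3849
  Σ                  1,229.5150     3,352.0199
P = 1,229.5150; Macaulay duration = 3,352.0199 / 1,229.5150 = 2.72629 years.
Modified duration = D_Mac / (1 + y) = 2.72629 / 1.0355 = 2.63283 years.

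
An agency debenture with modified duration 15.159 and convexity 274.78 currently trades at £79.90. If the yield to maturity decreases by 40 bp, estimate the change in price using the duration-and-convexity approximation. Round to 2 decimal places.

+£5.02

Duration effect: -D_mod·Δy = -15.159 × (-0.004) = +0.060636
Convexity effect: ½·C·(Δy)² = 0.5 × 274.78 × (-0.004)² = +0.00219824
ΔP/P ≈ +0.060636 + 0.00219824 = +0.06283424
ΔP ≈ 79.90 × (+0.06283424) = +5.020455776.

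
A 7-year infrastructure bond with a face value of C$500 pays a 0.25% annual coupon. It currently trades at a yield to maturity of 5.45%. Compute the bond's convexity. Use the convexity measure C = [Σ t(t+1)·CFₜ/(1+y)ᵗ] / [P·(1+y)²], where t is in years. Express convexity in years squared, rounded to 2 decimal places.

49.74

With y = 0.0545:
  t   CF        PV=CF/(1+0.0545)^t    t·PV        t(t+1)·PV
  1         1.25         1.1854         1.1854           2.3708
  2         1.25         1.1241         2.2483           6.7448
  3         1.25         1.0660         3.1981          12.7924
  4         1.25         1.0109         4.0437          20.2187
  5         1.25         0.9587         4.7934          28.7606
  6         1.25         0.9091         5.4548          38.1839
  7       501.25       345.7230     2,420.0611      19,360.4891
  Σ                    351.9773     2,440.9849      19,469.5602
P = 351.9773.
Convexity = Σ t(t+1)·PV / [P·(1+y)²] = 19,469.5602 / (351.9773 × 1.111970) = 49.74487.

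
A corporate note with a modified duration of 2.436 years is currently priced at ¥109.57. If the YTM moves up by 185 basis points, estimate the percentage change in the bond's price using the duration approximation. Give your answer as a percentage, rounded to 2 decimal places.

Duration approximation: ΔP/P ≈ -D_mod · Δy = -2.436 × (+0.0185) = -0.045066.
As a percentage: -4.5066%.

-4.51%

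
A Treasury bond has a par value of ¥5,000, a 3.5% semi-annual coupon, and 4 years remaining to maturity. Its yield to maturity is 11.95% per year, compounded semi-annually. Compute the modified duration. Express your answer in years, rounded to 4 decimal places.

3.5097 years

Periodic yield y = 0.05975. First find Macaulay duration:
  t   CF        PV=CF/(1+0.05975)^t    t·PV
  1        87.50        82.5666        82.5666
  2        87.50        77.9114       155.8229
  3        87.50        73.5187       220.5561
  4        87.50        69.3736       277.4945
  5        87.50        65.4622       327.3112
  6        87.50        61.7714       370.6284
  7        87.50        58.2887       408.0206
  8     5,087.50     3,197.9894    25,583.9152
  Σ                  3,686.8821    27,426.3156
P = 3,686.8821; Macaulay duration = 27,426.3156 / 3,686.8821 = 7.43889 half-year periods = 3.71945 years.
Modified duration = D_Mac / (1 + y) = 3.71945 / 1.05975 = 3.50974 years.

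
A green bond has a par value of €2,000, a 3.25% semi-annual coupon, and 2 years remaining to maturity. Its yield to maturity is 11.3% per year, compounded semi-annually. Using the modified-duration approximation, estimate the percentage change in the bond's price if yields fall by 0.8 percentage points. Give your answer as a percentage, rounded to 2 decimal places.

Periodic yield y = 0.0565. Modified duration first:
  t   CF        PV=CF/(1+0.0565)^t    t·PV
  1        32.50        30.7619        30.7619
  2        32.50        29.1168        58.2337
  3        32.50        27.5597        82.6792
  4     2,032.50     1,631.3703     6,525.4812
  Σ                  1,718.8088     6,697.1560
P = 1,718.8088; D_Mac = 3.89639 half-year periods = 1.94820 yrs; D_mod = 1.94820/(1+0.0565) = 1.84401 yrs.
ΔP/P ≈ -D_mod · Δy = -1.84401 × (-0.008) = +0.014752 = +1.4752%.

+1.48%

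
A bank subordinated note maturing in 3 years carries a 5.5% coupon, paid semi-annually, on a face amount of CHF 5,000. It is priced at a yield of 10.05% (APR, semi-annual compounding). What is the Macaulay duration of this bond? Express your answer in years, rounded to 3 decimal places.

2.792 years

Periodic yield y = 0.05025. Discount each cash flow and weight by its period:
  t   CF        PV=CF/(1+0.05025)^t    t·PV
  1       137.50       130.9212       130.9212
  2       137.50       124.6572       249.3144
  3       137.50       118.6929       356.0786
  4       137.50       113.0139       452.0557
  5       137.50       107.6067       538.0334
  6     5,137.50     3,828.2095    22,969.2568
  Σ                  4,423.1013    24,695.6601
Price P = Σ PV = 4,423.1013.
Macaulay duration = Σ(t·PV) / P = 24,695.6601 / 4,423.1013 = 5.58334 half-year periods.
In years: 5.58334 / 2 = 2.79167 years.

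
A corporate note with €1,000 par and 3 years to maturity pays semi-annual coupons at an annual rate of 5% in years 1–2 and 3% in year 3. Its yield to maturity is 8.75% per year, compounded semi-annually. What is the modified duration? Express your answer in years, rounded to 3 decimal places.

2.695 years

Periodic yield y = 0.04375. First find Macaulay duration:
  t   CF        PV=CF/(1+0.04375)^t    t·PV
  1        25.00        23.9521        23.9521
  2        25.00        22.9481        45.8962
  3        25.00        21.9862        65.9587
  4        25.00        21.0646        84.2586
  5        15.00        12.1090        60.5451
  6     1,015.00       785.0316     4,710.1893
  Σ                    887.0916     4,990.7999
P = 887.0916; Macaulay duration = 4,990.7999 / 887.0916 = 5.62603 half-year periods = 2.81301 years.
Modified duration = D_Mac / (1 + y) = 2.81301 / 1.04375 = 2.69510 years.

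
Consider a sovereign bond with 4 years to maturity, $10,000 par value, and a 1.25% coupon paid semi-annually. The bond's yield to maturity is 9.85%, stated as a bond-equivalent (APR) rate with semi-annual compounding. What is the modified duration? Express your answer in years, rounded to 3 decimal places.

Periodic yield y = 0.04925. First find Macaulay duration:
  t   CF        PV=CF/(1+0.04925)^t    t·PV
  1        62.50        59.5664        59.5664
  2        62.50        56.7704       113.5408
  3        62.50        54.1057       162.3171
  4        62.50        51.5661       206.2643
  5        62.50        49.1457       245.7283
  6        62.50        46.8388       281.0331
  7        62.50        44.6403       312.4821
  8    10,062.50     6,849.7397    54,797.9179
  Σ                  7,212.3731    56,178.8500
P = 7,212.3731; Macaulay duration = 56,178.8500 / 7,212.3731 = 7.78923 half-year periods = 3.89462 years.
Modified duration = D_Mac / (1 + y) = 3.89462 / 1.04925 = 3.71181 years.

3.712 years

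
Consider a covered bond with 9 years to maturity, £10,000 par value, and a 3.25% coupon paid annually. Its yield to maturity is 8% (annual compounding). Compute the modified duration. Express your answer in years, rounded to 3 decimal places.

Periodic yield y = 0.08. First find Macaulay duration:
  t   CF        PV=CF/(1+0.08)^t    t·PV
  1       325.00       300.9259       300.9259
  2       325.00       278.6351       557.2702
  3       325.00       257.9955       773.9864
  4       325.00       238.8847       955.5388
  5       325.00       221.1895     1,105.9477
  6       325.00       204.8051     1,228.8308
  7       325.00       189.6344     1,327.4406
  8       325.00       175.5874     1,404.6991
  9    10,325.00     5,165.0706    46,485.6353
  Σ                  7,032.7282    54,140.2749
P = 7,032.7282; Macaulay duration = 54,140.2749 / 7,032.7282 = 7.69833 years.
Modified duration = D_Mac / (1 + y) = 7.69833 / 1.08 = 7.12808 years.

7.128 years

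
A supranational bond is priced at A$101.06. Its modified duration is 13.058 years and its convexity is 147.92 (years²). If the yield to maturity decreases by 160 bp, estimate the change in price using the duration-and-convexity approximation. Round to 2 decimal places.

Duration effect: -D_mod·Δy = -13.058 × (-0.016) = +0.208928
Convexity effect: ½·C·(Δy)² = 0.5 × 147.92 × (-0.016)² = +0.01893376
ΔP/P ≈ +0.208928 + 0.01893376 = +0.22786176
ΔP ≈ 101.06 × (+0.22786176) = +23.0277094656.

+A$23.03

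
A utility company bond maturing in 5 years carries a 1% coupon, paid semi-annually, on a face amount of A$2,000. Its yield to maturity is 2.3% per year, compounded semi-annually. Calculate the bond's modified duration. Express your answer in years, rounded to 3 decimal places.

Periodic yield y = 0.0115. First find Macaulay duration:
  t   CF        PV=CF/(1+0.0115)^t    t·PV
  1        10.00         9.8863         9.8863
  2        10.00         9.7739        19.5478
  3        10.00         9.6628        28.9884
  4        10.00         9.5529        38.2117
  5        10.00         9.4443        47.2216
  6        10.00         9.3369        56.0217
  7        10.00         9.2308        64.6155
  8        10.00         9.1258        73.0067
  9        10.00         9.0221        81.1988
  10    2,010.00     1,792.8221    17,928.2206
  Σ                  1,877.8580    18,346.9190
P = 1,877.8580; Macaulay duration = 18,346.9190 / 1,877.8580 = 9.77013 half-year periods = 4.88507 years.
Modified duration = D_Mac / (1 + y) = 4.88507 / 1.0115 = 4.82953 years.

4.830 years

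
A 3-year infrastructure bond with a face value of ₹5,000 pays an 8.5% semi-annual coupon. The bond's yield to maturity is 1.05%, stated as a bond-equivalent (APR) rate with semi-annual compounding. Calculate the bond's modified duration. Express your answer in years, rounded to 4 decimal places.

Periodic yield y = 0.00525. First find Macaulay duration:
  t   CF        PV=CF/(1+0.00525)^t    t·PV
  1       212.50       211.3902       211.3902
  2       212.50       210.2862       420.5724
  3       212.50       209.1880       627.5639
  4       212.50       208.0955       832.3818
  5       212.50       207.0087     1,035.0433
  6     5,212.50     5,051.2816    30,307.6894
  Σ                  6,097.2501    33,434.6410
P = 6,097.2501; Macaulay duration = 33,434.6410 / 6,097.2501 = 5.48356 half-year periods = 2.74178 years.
Modified duration = D_Mac / (1 + y) = 2.74178 / 1.00525 = 2.72746 years.

2.7275 years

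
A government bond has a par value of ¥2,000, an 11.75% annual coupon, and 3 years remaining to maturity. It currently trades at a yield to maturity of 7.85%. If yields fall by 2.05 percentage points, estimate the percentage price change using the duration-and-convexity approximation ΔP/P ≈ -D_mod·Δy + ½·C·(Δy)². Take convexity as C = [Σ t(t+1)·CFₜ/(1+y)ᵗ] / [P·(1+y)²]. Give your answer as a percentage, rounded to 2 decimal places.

With y = 0.0785:
  t   CF        PV=CF/(1+0.0785)^t    t·PV        t(t+1)·PV
  1       235.00       217.8952       217.8952         435.7904
  2       235.00       202.0354       404.0709       1,212.2127
  3     2,235.00     1,781.6282     5,344.8846      21,379.5384
  Σ                  2,201.5589     5,966.8507      23,027.5416
P = 2,201.5589; D_Mac = 2.71028 yrs; D_mod = 2.51301 yrs; C = 8.99243.
Duration effect: -2.51301 × (-0.0205) = +0.051517
Convexity effect: 0.5 × 8.99243 × (-0.0205)² = +0.0018895
ΔP/P ≈ +0.051517 + 0.0018895 = +0.053406 = +5.3406%.

+5.34%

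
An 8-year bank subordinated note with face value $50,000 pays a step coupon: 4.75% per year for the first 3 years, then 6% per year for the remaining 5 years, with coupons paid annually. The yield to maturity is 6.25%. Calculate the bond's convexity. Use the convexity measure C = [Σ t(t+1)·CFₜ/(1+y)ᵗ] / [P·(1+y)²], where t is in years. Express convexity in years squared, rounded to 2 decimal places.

With y = 0.0625:
  t   CF        PV=CF/(1+0.0625)^t    t·PV        t(t+1)·PV
  1     2,375.00     2,235.2941     2,235.2941       4,470.5882
  2     2,375.00     2,103.8062     4,207.6125      12,622.8374
  3     2,375.00     1,980.0529     5,940.1588      23,760.6350
  4     3,000.00     2,353.9948     9,415.9792      47,079.8961
  5     3,000.00     2,215.5245    11,077.6226      66,465.7356
  6     3,000.00     2,085.1995    12,511.1973      87,578.3811
  7     3,000.00     1,962.5408    13,737.7853     109,902.2821
  8    53,000.00    32,632.0502   261,056.4012   2,349,507.6112
  Σ                 47,568.4630   320,182.0510   2,701,387.9668
P = 47,568.4630.
Convexity = Σ t(t+1)·PV / [P·(1+y)²] = 2,701,387.9668 / (47,568.4630 × 1.128906) = 50.30486.

50.30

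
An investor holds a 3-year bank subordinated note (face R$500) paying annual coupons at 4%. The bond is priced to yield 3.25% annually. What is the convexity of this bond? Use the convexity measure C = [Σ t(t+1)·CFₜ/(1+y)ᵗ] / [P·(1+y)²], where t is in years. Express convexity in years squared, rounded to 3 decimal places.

With y = 0.0325:
  t   CF        PV=CF/(1+0.0325)^t    t·PV        t(t+1)·PV
  1        20.00        19.3705        19.3705          38.7409
  2        20.00        18.7607        37.5215         112.5644
  3       520.00       472.4253     1,417.2759       5,669.1038
  Σ                    510.5565     1,474.1679       5,820.4091
P = 510.5565.
Convexity = Σ t(t+1)·PV / [P·(1+y)²] = 5,820.4091 / (510.5565 × 1.066056) = 10.69374.

10.694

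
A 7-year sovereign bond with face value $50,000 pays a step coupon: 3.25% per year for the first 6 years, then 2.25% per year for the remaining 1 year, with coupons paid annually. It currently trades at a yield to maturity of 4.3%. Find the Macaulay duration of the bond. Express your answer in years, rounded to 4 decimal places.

Periodic yield y = 0.043. Discount each cash flow and weight by its year:
  t   CF        PV=CF/(1+0.043)^t    t·PV
  1     1,625.00     1,558.0058     1,558.0058
  2     1,625.00     1,493.7735     2,987.5470
  3     1,625.00     1,432.1894     4,296.5681
  4     1,625.00     1,373.1442     5,492.5766
  5     1,625.00     1,316.5332     6,582.6661
  6     1,625.00     1,262.2562     7,573.5372
  7    51,125.00    38,075.2849   266,526.9945
  Σ                 46,511.1871   295,017.8953
Price P = Σ PV = 46,511.1871.
Macaulay duration = Σ(t·PV) / P = 295,017.8953 / 46,511.1871 = 6.34294 years.

6.3429 years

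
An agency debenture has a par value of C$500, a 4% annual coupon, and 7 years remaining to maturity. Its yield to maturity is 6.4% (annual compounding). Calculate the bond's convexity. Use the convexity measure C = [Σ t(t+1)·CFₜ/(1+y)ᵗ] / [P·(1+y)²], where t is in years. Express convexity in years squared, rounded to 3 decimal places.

With y = 0.064:
  t   CF        PV=CF/(1+0.064)^t    t·PV        t(t+1)·PV
  1        20.00        18.7970        18.7970          37.5940
  2        20.00        17.6663        35.3327         105.9981
  3        20.00        16.6037        49.8111         199.2445
  4        20.00        15.6050        62.4200         312.0998
  5        20.00        14.6663        73.3317         439.9903
  6        20.00        13.7842        82.7049         578.9346
  7       520.00       336.8309     2,357.8164      18,862.5314
  Σ                    433.9535     2,680.2139      20,536.3927
P = 433.9535.
Convexity = Σ t(t+1)·PV / [P·(1+y)²] = 20,536.3927 / (433.9535 × 1.132096) = 41.80207.

41.802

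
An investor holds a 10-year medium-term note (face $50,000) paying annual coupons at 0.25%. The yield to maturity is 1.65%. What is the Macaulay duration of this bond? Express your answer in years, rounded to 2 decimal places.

9.88 years

Periodic yield y = 0.0165. Discount each cash flow and weight by its year:
  t   CF        PV=CF/(1+0.0165)^t    t·PV
  1       125.00       122.9710       122.9710
  2       125.00       120.9749       241.9498
  3       125.00       119.0112       357.0336
  4       125.00       117.0794       468.3176
  5       125.00       115.1789       575.8947
  6       125.00       113.3093       679.8560
  7       125.00       111.4701       780.2906
  8       125.00       109.6607       877.2855
  9       125.00       107.8807       970.9259
  10   50,125.00    42,557.9359   425,579.3588
  Σ                 43,595.4721   430,653.8835
Price P = Σ PV = 43,595.4721.
Macaulay duration = Σ(t·PV) / P = 430,653.8835 / 43,595.4721 = 9.87841 years.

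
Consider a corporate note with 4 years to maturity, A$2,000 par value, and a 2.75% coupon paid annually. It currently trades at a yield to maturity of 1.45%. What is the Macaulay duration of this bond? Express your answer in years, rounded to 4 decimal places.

3.8466 years

Periodic yield y = 0.0145. Discount each cash flow and weight by its year:
  t   CF        PV=CF/(1+0.0145)^t    t·PV
  1        55.00        54.2139        54.2139
  2        55.00        53.4390       106.8781
  3        55.00        52.6752       158.0257
  4     2,055.00     1,940.0084     7,760.0338
  Σ                  2,100.3366     8,079.1515
Price P = Σ PV = 2,100.3366.
Macaulay duration = Σ(t·PV) / P = 8,079.1515 / 2,100.3366 = 3.84660 years.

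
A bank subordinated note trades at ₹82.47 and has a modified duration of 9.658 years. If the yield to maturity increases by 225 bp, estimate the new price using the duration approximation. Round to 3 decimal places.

₹64.549

Duration approximation: ΔP/P ≈ -D_mod · Δy = -9.658 × (+0.0225) = -0.217305.
New price ≈ 82.47 × (1 - 0.217305) = 64.54885665.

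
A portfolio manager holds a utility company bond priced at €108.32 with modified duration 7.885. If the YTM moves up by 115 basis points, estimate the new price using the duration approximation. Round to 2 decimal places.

€98.50

Duration approximation: ΔP/P ≈ -D_mod · Δy = -7.885 × (+0.0115) = -0.0906775.
New price ≈ 108.32 × (1 - 0.0906775) = 98.4978132.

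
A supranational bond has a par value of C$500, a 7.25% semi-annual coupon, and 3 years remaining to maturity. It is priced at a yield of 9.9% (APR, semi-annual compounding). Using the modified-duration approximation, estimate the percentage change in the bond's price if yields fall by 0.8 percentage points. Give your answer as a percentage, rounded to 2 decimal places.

Periodic yield y = 0.0495. Modified duration first:
  t   CF        PV=CF/(1+0.0495)^t    t·PV
  1       18.125        17.2701        17.2701
  2       18.125        16.4556        32.9112
  3       18.125        15.6794        47.0383
  4       18.125        14.9399        59.7597
  5       18.125        14.2353        71.1764
  6      518.125       387.7394     2,326.4362
  Σ                    466.3197     2,554.5918
P = 466.3197; D_Mac = 5.47820 half-year periods = 2.73910 yrs; D_mod = 2.73910/(1+0.0495) = 2.60991 yrs.
ΔP/P ≈ -D_mod · Δy = -2.60991 × (-0.008) = +0.020879 = +2.0879%.

+2.09%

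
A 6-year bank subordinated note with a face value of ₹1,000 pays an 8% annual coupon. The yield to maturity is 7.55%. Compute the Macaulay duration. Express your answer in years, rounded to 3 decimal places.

Periodic yield y = 0.0755. Discount each cash flow and weight by its year:
  t   CF        PV=CF/(1+0.0755)^t    t·PV
  1        80.00        74.3840        74.3840
  2        80.00        69.1623       138.3245
  3        80.00        64.3071       192.9212
  4        80.00        59.7927       239.1709
  5        80.00        55.5953       277.9764
  6     1,080.00       697.8487     4,187.0921
  Σ                  1,021.0900     5,109.8692
Price P = Σ PV = 1,021.0900.
Macaulay duration = Σ(t·PV) / P = 5,109.8692 / 1,021.0900 = 5.00433 years.

5.004 years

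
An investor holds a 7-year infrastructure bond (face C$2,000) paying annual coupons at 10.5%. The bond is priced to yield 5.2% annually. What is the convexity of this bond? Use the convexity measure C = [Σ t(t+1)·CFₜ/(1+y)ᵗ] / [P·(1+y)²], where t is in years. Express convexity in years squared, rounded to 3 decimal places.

With y = 0.052:
  t   CF        PV=CF/(1+0.052)^t    t·PV        t(t+1)·PV
  1       210.00       199.6198       199.6198         399.2395
  2       210.00       189.7526       379.5053       1,138.5158
  3       210.00       180.3732       541.1197       2,164.4787
  4       210.00       171.4574       685.8298       3,429.1488
  5       210.00       162.9824       814.9118       4,889.4707
  6       210.00       154.9262       929.5572       6,506.9002
  7     2,210.00     1,549.8230    10,848.7608      86,790.0867
  Σ                  2,608.9346    14,399.3043     105,317.8405
P = 2,608.9346.
Convexity = Σ t(t+1)·PV / [P·(1+y)²] = 105,317.8405 / (2,608.9346 × 1.106704) = 36.47601.

36.476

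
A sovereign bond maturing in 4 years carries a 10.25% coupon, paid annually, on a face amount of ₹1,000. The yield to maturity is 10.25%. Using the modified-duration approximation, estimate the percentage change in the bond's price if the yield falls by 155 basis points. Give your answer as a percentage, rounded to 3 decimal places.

+4.887%

Periodic yield y = 0.1025. Modified duration first:
  t   CF        PV=CF/(1+0.1025)^t    t·PV
  1       102.50        92.9705        92.9705
  2       102.50        84.3270       168.6540
  3       102.50        76.4871       229.4612
  4     1,102.50       746.2154     2,984.8616
  Σ                  1,000.0000     3,475.9473
P = 1,000.0000; D_Mac = 3.47595 yrs; D_mod = 3.47595/(1+0.1025) = 3.15279 yrs.
ΔP/P ≈ -D_mod · Δy = -3.15279 × (-0.0155) = +0.048868 = +4.8868%.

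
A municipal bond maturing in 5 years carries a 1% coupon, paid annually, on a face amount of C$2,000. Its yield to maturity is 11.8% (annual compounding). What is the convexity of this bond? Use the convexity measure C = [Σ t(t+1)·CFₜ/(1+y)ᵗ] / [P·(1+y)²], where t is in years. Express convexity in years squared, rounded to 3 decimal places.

23.167

With y = 0.118:
  t   CF        PV=CF/(1+0.118)^t    t·PV        t(t+1)·PV
  1        20.00        17.8891        17.8891          35.7782
  2        20.00        16.0010        32.0019          96.0058
  3        20.00        14.3121        42.9364         171.7457
  4        20.00        12.8016        51.2062         256.0311
  5     2,020.00     1,156.4913     5,782.4563      34,694.7375
  Σ                  1,217.4950     5,926.4899      35,254.2984
P = 1,217.4950.
Convexity = Σ t(t+1)·PV / [P·(1+y)²] = 35,254.2984 / (1,217.4950 × 1.249924) = 23.16655.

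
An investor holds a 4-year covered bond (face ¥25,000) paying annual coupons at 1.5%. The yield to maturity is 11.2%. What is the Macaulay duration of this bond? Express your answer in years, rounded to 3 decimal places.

3.892 years

Periodic yield y = 0.112. Discount each cash flow and weight by its year:
  t   CF        PV=CF/(1+0.112)^t    t·PV
  1       375.00       337.2302       337.2302
  2       375.00       303.2646       606.5292
  3       375.00       272.7199       818.1598
  4    25,375.00    16,595.3686    66,381.4742
  Σ                 17,508.5833    68,143.3935
Price P = Σ PV = 17,508.5833.
Macaulay duration = Σ(t·PV) / P = 68,143.3935 / 17,508.5833 = 3.89200 years.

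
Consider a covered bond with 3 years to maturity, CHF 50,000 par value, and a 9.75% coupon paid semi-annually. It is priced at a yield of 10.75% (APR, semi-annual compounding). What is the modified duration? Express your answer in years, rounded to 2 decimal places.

Periodic yield y = 0.05375. First find Macaulay duration:
  t   CF        PV=CF/(1+0.05375)^t    t·PV
  1     2,437.50     2,313.1673     2,313.1673
  2     2,437.50     2,195.1765     4,390.3530
  3     2,437.50     2,083.2043     6,249.6129
  4     2,437.50     1,976.9436     7,907.7743
  5     2,437.50     1,876.1030     9,380.5152
  6    52,437.50    38,301.5591   229,809.3544
  Σ                 48,746.1538   260,050.7771
P = 48,746.1538; Macaulay duration = 260,050.7771 / 48,746.1538 = 5.33480 half-year periods = 2.66740 years.
Modified duration = D_Mac / (1 + y) = 2.66740 / 1.05375 = 2.53134 years.

2.53 years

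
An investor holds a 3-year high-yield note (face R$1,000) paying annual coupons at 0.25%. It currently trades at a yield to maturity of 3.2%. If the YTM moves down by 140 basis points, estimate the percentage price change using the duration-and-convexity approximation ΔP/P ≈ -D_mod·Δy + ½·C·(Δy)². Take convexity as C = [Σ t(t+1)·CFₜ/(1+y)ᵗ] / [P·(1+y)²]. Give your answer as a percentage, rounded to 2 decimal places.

+4.17%

With y = 0.032:
  t   CF        PV=CF/(1+0.032)^t    t·PV        t(t+1)·PV
  1         2.50         2.4225         2.4225           4.8450
  2         2.50         2.3474         4.6947          14.0842
  3     1,002.50       912.1060     2,736.3179      10,945.2714
  Σ                    916.8758     2,743.4351      10,964.2006
P = 916.8758; D_Mac = 2.99216 yrs; D_mod = 2.89938 yrs; C = 11.22812.
Duration effect: -2.89938 × (-0.014) = +0.040591
Convexity effect: 0.5 × 11.22812 × (-0.014)² = +0.0011004
ΔP/P ≈ +0.040591 + 0.0011004 = +0.041692 = +4.1692%.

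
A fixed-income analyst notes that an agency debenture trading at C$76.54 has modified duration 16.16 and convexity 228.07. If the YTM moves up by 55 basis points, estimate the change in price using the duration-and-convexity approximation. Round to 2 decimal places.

-C$6.54

Duration effect: -D_mod·Δy = -16.16 × (+0.0055) = -0.088880
Convexity effect: ½·C·(Δy)² = 0.5 × 228.07 × (0.0055)² = +0.00344955875
ΔP/P ≈ -0.088880 + 0.00344955875 = -0.08543044125
ΔP ≈ 76.54 × (-0.08543044125) = -6.538845973275.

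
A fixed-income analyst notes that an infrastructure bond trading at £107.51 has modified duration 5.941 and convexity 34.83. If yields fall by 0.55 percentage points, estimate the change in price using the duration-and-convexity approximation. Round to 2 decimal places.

+£3.57

Duration effect: -D_mod·Δy = -5.941 × (-0.0055) = +0.0326755
Convexity effect: ½·C·(Δy)² = 0.5 × 34.83 × (-0.0055)² = +0.00052680375
ΔP/P ≈ +0.0326755 + 0.00052680375 = +0.03320230375
ΔP ≈ 107.51 × (+0.03320230375) = +3.5695796761625.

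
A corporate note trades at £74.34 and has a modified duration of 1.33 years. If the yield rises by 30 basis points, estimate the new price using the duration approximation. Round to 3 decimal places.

Duration approximation: ΔP/P ≈ -D_mod · Δy = -1.33 × (+0.003) = -0.003990.
New price ≈ 74.34 × (1 - 0.003990) = 74.0433834.

£74.043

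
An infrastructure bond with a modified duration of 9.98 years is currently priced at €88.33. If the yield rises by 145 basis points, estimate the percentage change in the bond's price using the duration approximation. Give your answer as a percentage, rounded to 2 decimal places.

-14.47%

Duration approximation: ΔP/P ≈ -D_mod · Δy = -9.98 × (+0.0145) = -0.144710.
As a percentage: -14.4710%.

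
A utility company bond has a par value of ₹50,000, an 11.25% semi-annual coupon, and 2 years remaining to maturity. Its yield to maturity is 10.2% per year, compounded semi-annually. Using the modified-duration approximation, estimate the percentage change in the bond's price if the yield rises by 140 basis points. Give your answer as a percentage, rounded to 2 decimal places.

Periodic yield y = 0.051. Modified duration first:
  t   CF        PV=CF/(1+0.051)^t    t·PV
  1     2,812.50     2,676.0228     2,676.0228
  2     2,812.50     2,546.1683     5,092.3365
  3     2,812.50     2,422.6149     7,267.8447
  4    52,812.50    43,283.8479   173,135.3916
  Σ                 50,928.6539   188,171.5956
P = 50,928.6539; D_Mac = 3.69481 half-year periods = 1.84740 yrs; D_mod = 1.84740/(1+0.051) = 1.75776 yrs.
ΔP/P ≈ -D_mod · Δy = -1.75776 × (+0.014) = -0.024609 = -2.4609%.

-2.46%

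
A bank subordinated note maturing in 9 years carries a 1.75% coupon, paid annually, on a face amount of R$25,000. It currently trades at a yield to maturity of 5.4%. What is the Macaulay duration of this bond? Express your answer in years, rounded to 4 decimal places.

8.2867 years

Periodic yield y = 0.054. Discount each cash flow and weight by its year:
  t   CF        PV=CF/(1+0.054)^t    t·PV
  1       437.50       415.0854       415.0854
  2       437.50       393.8192       787.6383
  3       437.50       373.6425     1,120.9274
  4       437.50       354.4995     1,417.9980
  5       437.50       336.3373     1,681.6864
  6       437.50       319.1056     1,914.6335
  7       437.50       302.7567     2,119.2970
  8       437.50       287.2455     2,297.9637
  9    25,437.50    15,845.6088   142,610.4788
  Σ                 18,628.1003   154,365.7084
Price P = Σ PV = 18,628.1003.
Macaulay duration = Σ(t·PV) / P = 154,365.7084 / 18,628.1003 = 8.28671 years.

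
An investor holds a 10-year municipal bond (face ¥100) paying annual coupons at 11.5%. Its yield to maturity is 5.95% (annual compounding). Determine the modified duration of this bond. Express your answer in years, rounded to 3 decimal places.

Periodic yield y = 0.0595. First find Macaulay duration:
  t   CF        PV=CF/(1+0.0595)^t    t·PV
  1        11.50        10.8542        10.8542
  2        11.50        10.2446        20.4892
  3        11.50         9.6693        29.0079
  4        11.50         9.1263        36.5051
  5        11.50         8.6138        43.0688
  6        11.50         8.1300        48.7802
  7        11.50         7.6735        53.7142
  8        11.50         7.2425        57.9402
  9        11.50         6.8358        61.5222
  10      111.50        62.5555       625.5547
  Σ                    140.9454       987.4367
P = 140.9454; Macaulay duration = 987.4367 / 140.9454 = 7.00581 years.
Modified duration = D_Mac / (1 + y) = 7.00581 / 1.0595 = 6.61237 years.

6.612 years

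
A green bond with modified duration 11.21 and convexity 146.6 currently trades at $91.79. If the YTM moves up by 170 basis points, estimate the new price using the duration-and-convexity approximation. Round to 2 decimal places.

$76.24

Duration effect: -D_mod·Δy = -11.21 × (+0.017) = -0.190570
Convexity effect: ½·C·(Δy)² = 0.5 × 146.6 × (0.017)² = +0.0211837
ΔP/P ≈ -0.190570 + 0.0211837 = -0.1693863
New price ≈ 91.79 × (1 - 0.1693863) = 76.242031523.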